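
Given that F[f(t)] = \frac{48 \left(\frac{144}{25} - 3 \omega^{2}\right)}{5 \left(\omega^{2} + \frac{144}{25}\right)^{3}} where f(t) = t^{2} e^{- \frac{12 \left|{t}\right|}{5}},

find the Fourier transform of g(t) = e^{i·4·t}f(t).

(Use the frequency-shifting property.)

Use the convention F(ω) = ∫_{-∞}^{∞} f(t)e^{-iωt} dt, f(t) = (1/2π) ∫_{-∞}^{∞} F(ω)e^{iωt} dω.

F[g](ω) = \frac{18000 \left(48 - 25 \left(\omega - 4\right)^{2}\right)}{\left(25 \left(\omega - 4\right)^{2} + 144\right)^{3}}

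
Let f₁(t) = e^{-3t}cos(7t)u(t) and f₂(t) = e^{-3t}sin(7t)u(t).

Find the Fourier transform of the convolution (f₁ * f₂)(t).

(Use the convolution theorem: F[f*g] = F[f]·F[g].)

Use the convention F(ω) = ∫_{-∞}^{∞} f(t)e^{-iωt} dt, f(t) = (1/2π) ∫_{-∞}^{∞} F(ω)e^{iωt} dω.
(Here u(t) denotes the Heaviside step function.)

F[f₁*f₂](ω) = \frac{7 \left(i \omega + 3\right)}{\left(\left(i \omega + 3\right)^{2} + 49\right)^{2}}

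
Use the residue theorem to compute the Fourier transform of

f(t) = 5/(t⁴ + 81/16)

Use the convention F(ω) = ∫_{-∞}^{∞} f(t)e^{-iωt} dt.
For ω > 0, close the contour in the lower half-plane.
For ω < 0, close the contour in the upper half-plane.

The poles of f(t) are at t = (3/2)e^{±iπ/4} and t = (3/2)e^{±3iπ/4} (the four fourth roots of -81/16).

Let g(z) = f(z)e^{-iωz}; for large |z| the factor e^{-iωz} decays in the lower half-plane when ω > 0 and in the upper half-plane when ω < 0.

Case ω > 0 (lower half-plane, clockwise contour ⇒ F(ω) = -2πi·ΣRes):
  Res_{z = - \frac{3 \sqrt{2}}{4} - \frac{3 \sqrt{2} i}{4}} g(z) = \frac{5 \sqrt{2} \left(1 + i\right) e^{\frac{3 \sqrt{2} \omega \left(-1 + i\right)}{4}}}{27}
  Res_{z = \frac{3 \sqrt{2}}{4} - \frac{3 \sqrt{2} i}{4}} g(z) = \frac{5 \sqrt{2} \left(-1 + i\right) e^{- \frac{3 \sqrt{2} \omega \left(1 + i\right)}{4}}}{27}
  F(ω) = -2πi·ΣRes = \frac{10 \sqrt{2} \pi \left(\left(1 - i\right) e^{\frac{3 \sqrt{2} i \omega}{2}} + 1 + i\right) e^{- \frac{3 \sqrt{2} \omega \left(1 + i\right)}{4}}}{27} = \frac{40 \pi e^{- \frac{3 \sqrt{2} \omega}{4}} \sin{\left(\frac{3 \sqrt{2} \omega}{4} + \frac{\pi}{4} \right)}}{27}

Case ω < 0 (upper half-plane, counterclockwise contour ⇒ F(ω) = +2πi·ΣRes):
  Res_{z = \frac{3 \sqrt{2}}{4} + \frac{3 \sqrt{2} i}{4}} g(z) = - \frac{5 \sqrt{2} \left(1 + i\right) e^{\frac{3 \sqrt{2} \omega \left(1 - i\right)}{4}}}{27}
  Res_{z = - \frac{3 \sqrt{2}}{4} + \frac{3 \sqrt{2} i}{4}} g(z) = \frac{5 \sqrt{2} \left(1 - i\right) e^{\frac{3 \sqrt{2} \omega \left(1 + i\right)}{4}}}{27}
  F(ω) = 2πi·ΣRes = - \frac{10 \sqrt{2} i \pi \left(\left(1 + i\right) e^{\frac{3 \sqrt{2} \omega \left(1 - i\right)}{4}} - \left(1 - i\right) e^{\frac{3 \sqrt{2} \omega \left(1 + i\right)}{4}}\right)}{27} = \frac{40 \pi e^{\frac{3 \sqrt{2} \omega}{4}} \cos{\left(\frac{3 \sqrt{2} \omega}{4} + \frac{\pi}{4} \right)}}{27}

Both cases combine into a single formula in |ω|:

F(ω) = \frac{40 \pi e^{- \frac{3 \sqrt{2} \left|{\omega}\right|}{4}} \sin{\left(\frac{3 \sqrt{2} \left|{\omega}\right|}{4} + \frac{\pi}{4} \right)}}{27}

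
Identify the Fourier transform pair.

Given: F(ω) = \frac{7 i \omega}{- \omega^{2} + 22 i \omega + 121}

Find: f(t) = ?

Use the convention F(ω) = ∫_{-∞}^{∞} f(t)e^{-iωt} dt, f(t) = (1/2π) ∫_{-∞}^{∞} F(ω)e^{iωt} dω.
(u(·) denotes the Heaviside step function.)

f(t) = 7 \left(1 - 11 t\right) e^{- 11 t} u\left(t\right)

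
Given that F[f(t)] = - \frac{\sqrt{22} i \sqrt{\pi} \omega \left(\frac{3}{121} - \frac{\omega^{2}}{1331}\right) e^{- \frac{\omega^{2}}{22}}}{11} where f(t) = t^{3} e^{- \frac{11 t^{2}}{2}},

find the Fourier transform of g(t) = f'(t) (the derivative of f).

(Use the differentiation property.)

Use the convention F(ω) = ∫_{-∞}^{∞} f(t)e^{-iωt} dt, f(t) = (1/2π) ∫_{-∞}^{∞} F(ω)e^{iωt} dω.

F[g](ω) = \frac{\sqrt{22} \sqrt{\pi} \omega^{2} \left(33 - \omega^{2}\right) e^{- \frac{\omega^{2}}{22}}}{14641}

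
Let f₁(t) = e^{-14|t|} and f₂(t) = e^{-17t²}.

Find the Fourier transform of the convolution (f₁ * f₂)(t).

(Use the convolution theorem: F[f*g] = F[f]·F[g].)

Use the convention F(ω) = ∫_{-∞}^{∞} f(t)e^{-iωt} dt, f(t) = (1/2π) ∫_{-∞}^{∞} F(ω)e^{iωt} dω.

F[f₁*f₂](ω) = \frac{28 \sqrt{17} \sqrt{\pi} e^{- \frac{\omega^{2}}{68}}}{17 \left(\omega^{2} + 196\right)}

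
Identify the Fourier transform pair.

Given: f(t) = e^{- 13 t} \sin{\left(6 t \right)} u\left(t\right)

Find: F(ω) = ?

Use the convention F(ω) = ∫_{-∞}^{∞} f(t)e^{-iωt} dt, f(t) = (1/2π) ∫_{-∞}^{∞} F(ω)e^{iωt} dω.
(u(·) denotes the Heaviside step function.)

F(ω) = \frac{6}{\left(i \omega + 13\right)^{2} + 36}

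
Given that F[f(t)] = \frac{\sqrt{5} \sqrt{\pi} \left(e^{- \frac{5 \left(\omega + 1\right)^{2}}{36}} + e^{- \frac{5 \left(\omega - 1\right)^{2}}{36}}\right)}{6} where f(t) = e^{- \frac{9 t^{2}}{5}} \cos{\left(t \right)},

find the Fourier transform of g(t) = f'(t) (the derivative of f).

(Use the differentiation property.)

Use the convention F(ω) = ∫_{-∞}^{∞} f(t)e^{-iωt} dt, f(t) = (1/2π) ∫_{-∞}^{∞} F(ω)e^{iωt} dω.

F[g](ω) = \frac{\sqrt{5} i \sqrt{\pi} \omega \left(e^{\frac{5 \omega}{9}} + 1\right) e^{- \frac{5 \omega^{2}}{36} - \frac{5 \omega}{18} - \frac{5}{36}}}{6}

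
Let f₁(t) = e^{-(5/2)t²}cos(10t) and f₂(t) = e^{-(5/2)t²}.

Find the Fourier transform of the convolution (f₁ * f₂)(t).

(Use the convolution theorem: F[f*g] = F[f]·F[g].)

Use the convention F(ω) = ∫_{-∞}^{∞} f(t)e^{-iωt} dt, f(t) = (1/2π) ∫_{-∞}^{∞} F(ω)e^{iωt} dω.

F[f₁*f₂](ω) = \frac{\pi \left(e^{4 \omega} + 1\right) e^{- \frac{\omega^{2}}{5} - 2 \omega - 10}}{5}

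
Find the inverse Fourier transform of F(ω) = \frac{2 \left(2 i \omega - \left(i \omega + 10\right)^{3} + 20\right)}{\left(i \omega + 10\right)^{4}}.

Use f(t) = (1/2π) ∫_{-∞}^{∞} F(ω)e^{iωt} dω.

f(t) = 2 \left(t^{2} - 1\right) e^{- 10 t} u\left(t\right)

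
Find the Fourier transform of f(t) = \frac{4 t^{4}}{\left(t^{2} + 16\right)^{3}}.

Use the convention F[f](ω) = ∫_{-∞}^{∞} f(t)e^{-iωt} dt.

F(ω) = \frac{\pi \left(16 \omega^{2} - 20 \left|{\omega}\right| + 3\right) e^{- 4 \left|{\omega}\right|}}{8}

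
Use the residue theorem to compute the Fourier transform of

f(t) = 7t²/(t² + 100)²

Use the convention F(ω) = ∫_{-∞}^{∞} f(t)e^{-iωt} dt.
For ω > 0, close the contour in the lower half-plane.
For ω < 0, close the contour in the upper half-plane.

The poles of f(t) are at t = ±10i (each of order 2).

Let g(z) = f(z)e^{-iωz}; for large |z| the factor e^{-iωz} decays in the lower half-plane when ω > 0 and in the upper half-plane when ω < 0.

Case ω > 0 (lower half-plane, clockwise contour ⇒ F(ω) = -2πi·ΣRes):
  Res_{z = - 10 i} g(z) = \frac{7 i \left(1 - 10 \omega\right) e^{- 10 \omega}}{40} (pole of order 2)
  F(ω) = -2πi·ΣRes = \frac{7 \pi \left(1 - 10 \omega\right) e^{- 10 \omega}}{20}

Case ω < 0 (upper half-plane, counterclockwise contour ⇒ F(ω) = +2πi·ΣRes):
  Res_{z = 10 i} g(z) = \frac{7 i \left(- 10 \omega - 1\right) e^{10 \omega}}{40} (pole of order 2)
  F(ω) = 2πi·ΣRes = \frac{7 \pi \left(10 \omega + 1\right) e^{10 \omega}}{20}

Both cases combine into a single formula in |ω|:

F(ω) = \frac{7 \pi \left(1 - 10 \left|{\omega}\right|\right) e^{- 10 \left|{\omega}\right|}}{20}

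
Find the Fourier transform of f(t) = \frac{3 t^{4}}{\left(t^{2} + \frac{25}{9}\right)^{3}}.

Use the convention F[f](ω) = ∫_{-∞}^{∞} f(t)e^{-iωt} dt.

F(ω) = \frac{\pi \left(25 \omega^{2} - 75 \left|{\omega}\right| + 27\right) e^{- \frac{5 \left|{\omega}\right|}{3}}}{40}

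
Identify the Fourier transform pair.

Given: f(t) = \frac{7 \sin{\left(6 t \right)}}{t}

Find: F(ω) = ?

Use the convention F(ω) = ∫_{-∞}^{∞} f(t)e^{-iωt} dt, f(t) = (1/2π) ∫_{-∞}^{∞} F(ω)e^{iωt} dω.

F(ω) = \begin{cases} 7 \pi & \text{for}\: \omega > -6 \wedge \omega < 6 \\0 & \text{otherwise} \end{cases}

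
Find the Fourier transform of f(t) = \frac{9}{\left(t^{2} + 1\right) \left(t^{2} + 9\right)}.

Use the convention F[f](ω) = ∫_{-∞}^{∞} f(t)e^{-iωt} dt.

F(ω) = \frac{3 \pi \left(3 e^{2 \left|{\omega}\right|} - 1\right) e^{- 3 \left|{\omega}\right|}}{8}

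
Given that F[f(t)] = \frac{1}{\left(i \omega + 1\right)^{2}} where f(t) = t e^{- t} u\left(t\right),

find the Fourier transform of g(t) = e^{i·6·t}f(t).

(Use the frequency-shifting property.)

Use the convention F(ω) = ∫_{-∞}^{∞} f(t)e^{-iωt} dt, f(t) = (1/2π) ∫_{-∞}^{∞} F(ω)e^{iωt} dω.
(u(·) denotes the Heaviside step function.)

F[g](ω) = \frac{1}{\left(i \left(\omega - 6\right) + 1\right)^{2}}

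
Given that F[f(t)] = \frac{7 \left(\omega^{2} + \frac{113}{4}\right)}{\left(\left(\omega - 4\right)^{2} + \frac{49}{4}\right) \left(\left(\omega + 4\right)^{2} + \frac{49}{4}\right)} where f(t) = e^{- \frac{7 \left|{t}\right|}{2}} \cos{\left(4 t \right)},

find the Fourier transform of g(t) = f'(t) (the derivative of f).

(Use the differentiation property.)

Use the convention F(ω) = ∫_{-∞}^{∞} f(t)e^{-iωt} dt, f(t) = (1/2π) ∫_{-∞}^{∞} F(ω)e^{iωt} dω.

F[g](ω) = \frac{28 i \omega \left(4 \omega^{2} + 113\right)}{16 \omega^{4} - 120 \omega^{2} + 12769}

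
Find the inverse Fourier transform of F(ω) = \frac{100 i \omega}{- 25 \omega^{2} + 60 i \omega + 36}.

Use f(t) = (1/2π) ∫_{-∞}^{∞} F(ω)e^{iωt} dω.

f(t) = 4 \left(1 - \frac{6 t}{5}\right) e^{- \frac{6 t}{5}} u\left(t\right)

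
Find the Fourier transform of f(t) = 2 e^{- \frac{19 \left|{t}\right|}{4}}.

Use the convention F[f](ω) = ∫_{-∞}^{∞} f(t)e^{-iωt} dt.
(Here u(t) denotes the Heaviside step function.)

F(ω) = \frac{304}{16 \omega^{2} + 361}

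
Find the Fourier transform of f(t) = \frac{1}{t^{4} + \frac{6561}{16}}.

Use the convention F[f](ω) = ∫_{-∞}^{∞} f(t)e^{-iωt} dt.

F(ω) = \frac{8 \pi e^{- \frac{9 \sqrt{2} \left|{\omega}\right|}{4}} \sin{\left(\frac{9 \sqrt{2} \left|{\omega}\right|}{4} + \frac{\pi}{4} \right)}}{729}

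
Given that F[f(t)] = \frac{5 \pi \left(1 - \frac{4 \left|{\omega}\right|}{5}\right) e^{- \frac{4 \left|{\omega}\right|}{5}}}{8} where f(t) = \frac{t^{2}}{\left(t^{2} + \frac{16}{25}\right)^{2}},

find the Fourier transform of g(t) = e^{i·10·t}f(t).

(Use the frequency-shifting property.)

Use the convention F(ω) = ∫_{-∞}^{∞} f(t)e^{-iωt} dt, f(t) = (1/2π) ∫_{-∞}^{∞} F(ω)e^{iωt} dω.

F[g](ω) = \frac{\pi \left(5 - 4 \left|{\omega - 10}\right|\right) e^{- \frac{4 \left|{\omega - 10}\right|}{5}}}{8}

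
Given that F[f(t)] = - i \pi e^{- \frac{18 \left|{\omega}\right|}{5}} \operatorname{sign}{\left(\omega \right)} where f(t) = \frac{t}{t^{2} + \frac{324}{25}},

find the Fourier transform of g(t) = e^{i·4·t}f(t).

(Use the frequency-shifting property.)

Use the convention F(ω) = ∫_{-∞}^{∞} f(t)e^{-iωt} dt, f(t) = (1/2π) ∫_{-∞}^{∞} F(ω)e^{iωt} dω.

F[g](ω) = - i \pi e^{- \frac{18 \left|{\omega - 4}\right|}{5}} \operatorname{sign}{\left(\omega - 4 \right)}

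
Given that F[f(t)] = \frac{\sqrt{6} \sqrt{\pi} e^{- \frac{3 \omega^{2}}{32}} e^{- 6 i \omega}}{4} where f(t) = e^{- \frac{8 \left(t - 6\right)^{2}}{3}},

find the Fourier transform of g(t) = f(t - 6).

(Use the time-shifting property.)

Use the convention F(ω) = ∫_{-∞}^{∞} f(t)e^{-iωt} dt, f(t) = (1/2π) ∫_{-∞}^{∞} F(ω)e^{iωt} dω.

F[g](ω) = \frac{\sqrt{6} \sqrt{\pi} e^{- \frac{3 \omega \left(\omega + 128 i\right)}{32}}}{4}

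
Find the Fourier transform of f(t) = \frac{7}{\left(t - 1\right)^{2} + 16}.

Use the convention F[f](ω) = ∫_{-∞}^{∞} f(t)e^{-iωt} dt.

F(ω) = \frac{7 \pi e^{- i \omega - 4 \left|{\omega}\right|}}{4}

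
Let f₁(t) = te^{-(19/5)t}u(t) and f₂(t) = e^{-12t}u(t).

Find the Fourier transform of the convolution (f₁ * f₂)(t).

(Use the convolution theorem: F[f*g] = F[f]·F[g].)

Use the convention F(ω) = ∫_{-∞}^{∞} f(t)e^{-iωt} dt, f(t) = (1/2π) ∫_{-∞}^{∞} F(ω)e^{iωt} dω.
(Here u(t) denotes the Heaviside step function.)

F[f₁*f₂](ω) = \frac{25}{\left(i \omega + 12\right) \left(5 i \omega + 19\right)^{2}}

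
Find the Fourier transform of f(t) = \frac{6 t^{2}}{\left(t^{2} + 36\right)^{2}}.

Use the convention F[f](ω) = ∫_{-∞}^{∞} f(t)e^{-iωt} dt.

F(ω) = \frac{\pi \left(1 - 6 \left|{\omega}\right|\right) e^{- 6 \left|{\omega}\right|}}{2}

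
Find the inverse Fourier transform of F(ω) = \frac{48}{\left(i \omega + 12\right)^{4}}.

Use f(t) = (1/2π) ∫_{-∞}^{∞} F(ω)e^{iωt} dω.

f(t) = 8 t^{3} e^{- 12 t} u\left(t\right)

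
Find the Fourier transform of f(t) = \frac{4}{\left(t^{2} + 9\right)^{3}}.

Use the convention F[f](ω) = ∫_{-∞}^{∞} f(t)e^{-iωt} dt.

F(ω) = \frac{\pi \left(3 \omega^{2} + 3 \left|{\omega}\right| + 1\right) e^{- 3 \left|{\omega}\right|}}{162}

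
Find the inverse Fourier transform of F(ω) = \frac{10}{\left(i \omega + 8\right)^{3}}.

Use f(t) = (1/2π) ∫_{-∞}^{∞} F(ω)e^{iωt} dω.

f(t) = 5 t^{2} e^{- 8 t} u\left(t\right)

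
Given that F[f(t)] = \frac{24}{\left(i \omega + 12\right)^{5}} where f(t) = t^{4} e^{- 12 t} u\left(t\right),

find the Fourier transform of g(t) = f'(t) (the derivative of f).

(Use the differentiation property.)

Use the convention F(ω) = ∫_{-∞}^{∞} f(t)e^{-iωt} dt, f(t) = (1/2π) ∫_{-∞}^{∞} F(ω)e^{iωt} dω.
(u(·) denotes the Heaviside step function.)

F[g](ω) = \frac{24 i \omega}{\left(i \omega + 12\right)^{5}}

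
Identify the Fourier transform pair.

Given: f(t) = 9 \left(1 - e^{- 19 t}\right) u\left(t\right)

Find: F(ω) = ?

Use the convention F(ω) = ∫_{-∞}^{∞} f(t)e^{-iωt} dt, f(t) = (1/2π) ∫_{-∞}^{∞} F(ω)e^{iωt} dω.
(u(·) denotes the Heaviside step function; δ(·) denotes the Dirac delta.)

F(ω) = 9 \pi \delta\left(\omega\right) - \frac{171 i}{\omega \left(i \omega + 19\right)}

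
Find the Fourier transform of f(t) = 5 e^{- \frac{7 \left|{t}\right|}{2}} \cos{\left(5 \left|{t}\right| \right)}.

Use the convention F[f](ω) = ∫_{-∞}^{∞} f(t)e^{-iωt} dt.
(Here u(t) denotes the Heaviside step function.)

F(ω) = \frac{140 \left(4 \omega^{2} + 149\right)}{16 \omega^{4} - 408 \omega^{2} + 22201}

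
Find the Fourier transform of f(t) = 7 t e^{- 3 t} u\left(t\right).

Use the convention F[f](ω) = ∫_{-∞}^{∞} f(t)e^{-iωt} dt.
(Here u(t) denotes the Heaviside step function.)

F(ω) = \frac{7}{\left(i \omega + 3\right)^{2}}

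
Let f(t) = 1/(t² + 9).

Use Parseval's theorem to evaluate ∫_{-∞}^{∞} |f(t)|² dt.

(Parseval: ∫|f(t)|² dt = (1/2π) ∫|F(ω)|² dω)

∫|f(t)|² dt = \frac{\pi}{54}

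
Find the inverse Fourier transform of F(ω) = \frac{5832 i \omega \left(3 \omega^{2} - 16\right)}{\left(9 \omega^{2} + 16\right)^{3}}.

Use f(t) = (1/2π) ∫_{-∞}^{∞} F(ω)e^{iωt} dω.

f(t) = 6 t e^{- \frac{4 \left|{t}\right|}{3}} \left|{t}\right|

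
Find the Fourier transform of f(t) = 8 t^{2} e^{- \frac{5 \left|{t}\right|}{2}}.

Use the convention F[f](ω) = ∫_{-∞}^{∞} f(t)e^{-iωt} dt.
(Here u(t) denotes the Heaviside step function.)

F(ω) = \frac{1280 \left(25 - 12 \omega^{2}\right)}{\left(4 \omega^{2} + 25\right)^{3}}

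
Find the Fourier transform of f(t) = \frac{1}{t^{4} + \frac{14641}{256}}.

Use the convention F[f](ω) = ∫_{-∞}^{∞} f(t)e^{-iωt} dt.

F(ω) = \frac{64 \pi e^{- \frac{11 \sqrt{2} \left|{\omega}\right|}{8}} \sin{\left(\frac{11 \sqrt{2} \left|{\omega}\right|}{8} + \frac{\pi}{4} \right)}}{1331}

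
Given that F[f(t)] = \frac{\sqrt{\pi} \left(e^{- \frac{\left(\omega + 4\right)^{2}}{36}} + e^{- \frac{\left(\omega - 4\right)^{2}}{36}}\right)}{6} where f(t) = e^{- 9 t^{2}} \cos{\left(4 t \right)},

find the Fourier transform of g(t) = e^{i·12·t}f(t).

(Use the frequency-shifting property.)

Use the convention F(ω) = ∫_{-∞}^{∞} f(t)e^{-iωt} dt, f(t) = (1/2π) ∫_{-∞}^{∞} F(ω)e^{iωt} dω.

F[g](ω) = \frac{\sqrt{\pi} \left(e^{\frac{4 \omega}{9}} + e^{\frac{16}{3}}\right) e^{- \frac{\omega^{2}}{36} + \frac{4 \omega}{9} - \frac{64}{9}}}{6}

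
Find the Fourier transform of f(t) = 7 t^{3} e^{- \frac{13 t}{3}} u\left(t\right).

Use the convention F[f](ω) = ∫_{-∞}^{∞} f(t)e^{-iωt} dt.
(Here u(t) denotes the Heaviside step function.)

F(ω) = \frac{3402}{\left(3 i \omega + 13\right)^{4}}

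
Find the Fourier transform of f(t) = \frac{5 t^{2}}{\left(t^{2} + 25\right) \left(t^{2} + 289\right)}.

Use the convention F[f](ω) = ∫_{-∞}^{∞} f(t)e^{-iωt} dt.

F(ω) = \frac{5 \pi \left(17 - 5 e^{12 \left|{\omega}\right|}\right) e^{- 17 \left|{\omega}\right|}}{264}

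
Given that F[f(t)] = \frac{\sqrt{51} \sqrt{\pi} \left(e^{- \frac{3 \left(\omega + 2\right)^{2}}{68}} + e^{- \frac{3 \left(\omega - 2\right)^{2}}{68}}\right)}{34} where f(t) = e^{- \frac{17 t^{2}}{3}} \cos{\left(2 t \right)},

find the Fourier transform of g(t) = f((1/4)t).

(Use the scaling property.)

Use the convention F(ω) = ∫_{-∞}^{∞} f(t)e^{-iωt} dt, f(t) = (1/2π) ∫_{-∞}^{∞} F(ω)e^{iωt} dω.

F[g](ω) = \frac{2 \sqrt{51} \sqrt{\pi} \left(e^{\frac{24 \omega}{17}} + 1\right) e^{- \frac{12 \omega^{2}}{17} - \frac{12 \omega}{17} - \frac{3}{17}}}{17}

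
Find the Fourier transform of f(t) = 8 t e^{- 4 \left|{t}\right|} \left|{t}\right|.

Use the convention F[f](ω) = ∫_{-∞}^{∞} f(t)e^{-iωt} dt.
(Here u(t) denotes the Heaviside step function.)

F(ω) = \frac{32 i \omega \left(\omega^{2} - 48\right)}{\left(\omega^{2} + 16\right)^{3}}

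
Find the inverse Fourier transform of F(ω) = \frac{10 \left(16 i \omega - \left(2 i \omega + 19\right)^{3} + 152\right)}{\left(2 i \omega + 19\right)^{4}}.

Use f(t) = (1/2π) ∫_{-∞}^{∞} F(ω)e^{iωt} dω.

f(t) = 5 \left(t^{2} - 1\right) e^{- \frac{19 t}{2}} u\left(t\right)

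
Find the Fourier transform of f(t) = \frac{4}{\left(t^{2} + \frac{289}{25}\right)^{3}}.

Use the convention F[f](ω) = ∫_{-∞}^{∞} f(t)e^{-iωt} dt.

F(ω) = \frac{125 \pi \left(289 \omega^{2} + 255 \left|{\omega}\right| + 75\right) e^{- \frac{17 \left|{\omega}\right|}{5}}}{2839714}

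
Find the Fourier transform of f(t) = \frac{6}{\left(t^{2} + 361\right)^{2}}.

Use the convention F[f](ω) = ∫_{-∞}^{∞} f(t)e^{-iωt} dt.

F(ω) = \frac{3 \pi \left(19 \left|{\omega}\right| + 1\right) e^{- 19 \left|{\omega}\right|}}{6859}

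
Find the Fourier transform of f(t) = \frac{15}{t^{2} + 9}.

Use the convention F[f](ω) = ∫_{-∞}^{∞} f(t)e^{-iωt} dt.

F(ω) = 5 \pi e^{- 3 \left|{\omega}\right|}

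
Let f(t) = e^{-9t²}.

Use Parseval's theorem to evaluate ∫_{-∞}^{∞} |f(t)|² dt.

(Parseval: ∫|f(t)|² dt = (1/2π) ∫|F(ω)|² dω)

∫|f(t)|² dt = \frac{\sqrt{2} \sqrt{\pi}}{6}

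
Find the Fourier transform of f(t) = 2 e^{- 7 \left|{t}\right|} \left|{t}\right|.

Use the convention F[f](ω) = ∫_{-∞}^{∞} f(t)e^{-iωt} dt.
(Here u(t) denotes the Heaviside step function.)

F(ω) = \frac{4 \left(49 - \omega^{2}\right)}{\left(\omega^{2} + 49\right)^{2}}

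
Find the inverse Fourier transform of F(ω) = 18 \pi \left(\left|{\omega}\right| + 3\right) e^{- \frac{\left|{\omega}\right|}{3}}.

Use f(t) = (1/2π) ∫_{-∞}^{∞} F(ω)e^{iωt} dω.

f(t) = \frac{4}{\left(t^{2} + \frac{1}{9}\right)^{2}}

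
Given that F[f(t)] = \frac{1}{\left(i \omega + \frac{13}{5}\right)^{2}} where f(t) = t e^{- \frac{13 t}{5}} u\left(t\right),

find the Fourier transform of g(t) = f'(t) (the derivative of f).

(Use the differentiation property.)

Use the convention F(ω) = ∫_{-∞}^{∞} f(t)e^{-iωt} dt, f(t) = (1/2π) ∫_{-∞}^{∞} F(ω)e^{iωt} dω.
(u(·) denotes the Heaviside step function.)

F[g](ω) = \frac{25 i \omega}{\left(5 i \omega + 13\right)^{2}}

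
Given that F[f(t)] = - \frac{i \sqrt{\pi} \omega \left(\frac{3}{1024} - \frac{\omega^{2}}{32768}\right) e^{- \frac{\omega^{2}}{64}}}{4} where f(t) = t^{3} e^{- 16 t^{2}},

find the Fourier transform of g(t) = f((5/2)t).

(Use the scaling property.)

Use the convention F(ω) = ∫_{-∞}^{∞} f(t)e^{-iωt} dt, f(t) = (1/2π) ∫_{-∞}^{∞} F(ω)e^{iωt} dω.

F[g](ω) = \frac{i \sqrt{\pi} \omega \left(\omega^{2} - 600\right) e^{- \frac{\omega^{2}}{400}}}{5120000}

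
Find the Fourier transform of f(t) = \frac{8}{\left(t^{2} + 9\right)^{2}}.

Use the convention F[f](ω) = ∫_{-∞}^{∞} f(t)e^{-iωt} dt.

F(ω) = \frac{4 \pi \left(3 \left|{\omega}\right| + 1\right) e^{- 3 \left|{\omega}\right|}}{27}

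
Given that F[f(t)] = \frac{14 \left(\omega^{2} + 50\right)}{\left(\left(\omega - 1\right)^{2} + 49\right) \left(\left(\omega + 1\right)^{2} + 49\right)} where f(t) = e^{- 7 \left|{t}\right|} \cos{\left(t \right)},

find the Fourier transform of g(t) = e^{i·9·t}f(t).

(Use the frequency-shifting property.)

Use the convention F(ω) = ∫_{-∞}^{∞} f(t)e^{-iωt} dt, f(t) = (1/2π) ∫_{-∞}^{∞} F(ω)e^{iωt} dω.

F[g](ω) = \frac{14 \left(\left(\omega - 9\right)^{2} + 50\right)}{\left(\left(\omega - 10\right)^{2} + 49\right) \left(\left(\omega - 8\right)^{2} + 49\right)}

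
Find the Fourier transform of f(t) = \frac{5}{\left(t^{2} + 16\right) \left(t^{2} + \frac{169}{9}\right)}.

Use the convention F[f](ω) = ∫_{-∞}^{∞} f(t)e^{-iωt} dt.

F(ω) = \frac{9 \pi e^{- 4 \left|{\omega}\right|}}{20} - \frac{27 \pi e^{- \frac{13 \left|{\omega}\right|}{3}}}{65}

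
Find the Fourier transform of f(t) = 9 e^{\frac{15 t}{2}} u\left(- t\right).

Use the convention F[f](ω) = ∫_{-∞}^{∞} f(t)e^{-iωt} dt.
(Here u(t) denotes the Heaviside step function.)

F(ω) = - \frac{18}{2 i \omega - 15}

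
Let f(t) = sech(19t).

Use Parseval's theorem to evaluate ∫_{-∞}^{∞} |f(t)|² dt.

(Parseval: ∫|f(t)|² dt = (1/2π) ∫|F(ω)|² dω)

∫|f(t)|² dt = \frac{2}{19}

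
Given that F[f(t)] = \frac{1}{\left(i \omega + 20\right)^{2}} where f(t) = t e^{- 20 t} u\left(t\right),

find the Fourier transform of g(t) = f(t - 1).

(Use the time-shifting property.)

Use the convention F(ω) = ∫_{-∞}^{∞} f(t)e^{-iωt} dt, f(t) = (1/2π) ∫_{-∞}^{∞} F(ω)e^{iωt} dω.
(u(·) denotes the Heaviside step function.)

F[g](ω) = \frac{e^{- i \omega}}{\left(i \omega + 20\right)^{2}}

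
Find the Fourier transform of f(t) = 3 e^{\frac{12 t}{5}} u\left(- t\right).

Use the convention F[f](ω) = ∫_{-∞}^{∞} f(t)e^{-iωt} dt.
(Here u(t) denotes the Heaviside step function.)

F(ω) = - \frac{15}{5 i \omega - 12}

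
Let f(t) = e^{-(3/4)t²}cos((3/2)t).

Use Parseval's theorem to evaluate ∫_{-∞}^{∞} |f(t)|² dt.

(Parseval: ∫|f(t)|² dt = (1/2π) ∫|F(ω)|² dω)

∫|f(t)|² dt = \frac{\sqrt{6} \sqrt{\pi} \left(1 + e^{\frac{3}{2}}\right)}{6 e^{\frac{3}{2}}}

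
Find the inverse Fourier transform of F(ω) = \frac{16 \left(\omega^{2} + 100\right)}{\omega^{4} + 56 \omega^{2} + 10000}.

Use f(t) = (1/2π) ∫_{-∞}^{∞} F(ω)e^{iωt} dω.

f(t) = e^{- 8 \left|{t}\right|} \cos{\left(6 \left|{t}\right| \right)}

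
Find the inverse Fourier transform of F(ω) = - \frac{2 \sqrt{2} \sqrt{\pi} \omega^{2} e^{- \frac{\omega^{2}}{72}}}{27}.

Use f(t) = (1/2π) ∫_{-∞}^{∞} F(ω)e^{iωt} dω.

f(t) = 8 \left(72 t^{2} - 2\right) e^{- 18 t^{2}}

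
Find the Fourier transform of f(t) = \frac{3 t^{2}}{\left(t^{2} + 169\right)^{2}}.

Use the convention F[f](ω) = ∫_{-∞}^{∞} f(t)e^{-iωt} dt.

F(ω) = \frac{3 \pi \left(1 - 13 \left|{\omega}\right|\right) e^{- 13 \left|{\omega}\right|}}{26}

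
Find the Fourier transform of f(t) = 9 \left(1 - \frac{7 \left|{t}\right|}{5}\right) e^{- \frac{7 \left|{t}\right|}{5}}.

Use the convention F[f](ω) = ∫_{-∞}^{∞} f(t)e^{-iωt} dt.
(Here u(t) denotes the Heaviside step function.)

F(ω) = \frac{31500 \omega^{2}}{\left(25 \omega^{2} + 49\right)^{2}}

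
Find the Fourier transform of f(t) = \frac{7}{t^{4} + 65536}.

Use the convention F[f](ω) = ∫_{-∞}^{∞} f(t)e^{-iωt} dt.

F(ω) = \frac{7 \pi e^{- 8 \sqrt{2} \left|{\omega}\right|} \sin{\left(8 \sqrt{2} \left|{\omega}\right| + \frac{\pi}{4} \right)}}{4096}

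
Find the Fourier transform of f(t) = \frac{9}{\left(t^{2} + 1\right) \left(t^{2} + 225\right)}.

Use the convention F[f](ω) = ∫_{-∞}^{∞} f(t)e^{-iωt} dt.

F(ω) = \frac{3 \pi \left(15 e^{14 \left|{\omega}\right|} - 1\right) e^{- 15 \left|{\omega}\right|}}{1120}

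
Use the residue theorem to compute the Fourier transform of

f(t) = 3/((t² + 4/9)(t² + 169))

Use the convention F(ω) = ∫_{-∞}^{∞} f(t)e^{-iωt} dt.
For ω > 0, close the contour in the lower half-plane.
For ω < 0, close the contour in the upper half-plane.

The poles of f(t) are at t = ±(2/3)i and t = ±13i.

Let g(z) = f(z)e^{-iωz}; for large |z| the factor e^{-iωz} decays in the lower half-plane when ω > 0 and in the upper half-plane when ω < 0.

Case ω > 0 (lower half-plane, clockwise contour ⇒ F(ω) = -2πi·ΣRes):
  Res_{z = - \frac{2 i}{3}} g(z) = \frac{81 i e^{- \frac{2 \omega}{3}}}{6068}
  Res_{z = - 13 i} g(z) = - \frac{27 i e^{- 13 \omega}}{39442}
  F(ω) = -2πi·ΣRes = - \frac{27 \pi e^{- 13 \omega}}{19721} + \frac{81 \pi e^{- \frac{2 \omega}{3}}}{3034}

Case ω < 0 (upper half-plane, counterclockwise contour ⇒ F(ω) = +2πi·ΣRes):
  Res_{z = \frac{2 i}{3}} g(z) = - \frac{81 i e^{\frac{2 \omega}{3}}}{6068}
  Res_{z = 13 i} g(z) = \frac{27 i e^{13 \omega}}{39442}
  F(ω) = 2πi·ΣRes = \frac{27 \pi \left(39 e^{\frac{2 \omega}{3}} - 2 e^{13 \omega}\right)}{39442}

Both cases combine into a single formula in |ω|:

F(ω) = - \frac{27 \pi e^{- 13 \left|{\omega}\right|}}{19721} + \frac{81 \pi e^{- \frac{2 \left|{\omega}\right|}{3}}}{3034}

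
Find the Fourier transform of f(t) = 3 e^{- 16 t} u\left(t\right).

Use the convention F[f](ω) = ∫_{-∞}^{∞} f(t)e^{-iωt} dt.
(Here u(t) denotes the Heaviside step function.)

F(ω) = \frac{3}{i \omega + 16}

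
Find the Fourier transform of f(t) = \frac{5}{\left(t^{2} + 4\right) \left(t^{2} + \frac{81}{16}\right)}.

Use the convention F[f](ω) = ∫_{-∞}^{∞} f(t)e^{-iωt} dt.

F(ω) = \frac{40 \pi e^{- 2 \left|{\omega}\right|}}{17} - \frac{320 \pi e^{- \frac{9 \left|{\omega}\right|}{4}}}{153}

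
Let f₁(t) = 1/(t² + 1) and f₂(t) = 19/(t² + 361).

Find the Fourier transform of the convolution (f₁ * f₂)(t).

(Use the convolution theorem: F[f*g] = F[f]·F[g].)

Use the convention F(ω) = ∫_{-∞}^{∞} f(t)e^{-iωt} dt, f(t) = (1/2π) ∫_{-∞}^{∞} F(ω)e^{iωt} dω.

F[f₁*f₂](ω) = \pi^{2} e^{- 20 \left|{\omega}\right|}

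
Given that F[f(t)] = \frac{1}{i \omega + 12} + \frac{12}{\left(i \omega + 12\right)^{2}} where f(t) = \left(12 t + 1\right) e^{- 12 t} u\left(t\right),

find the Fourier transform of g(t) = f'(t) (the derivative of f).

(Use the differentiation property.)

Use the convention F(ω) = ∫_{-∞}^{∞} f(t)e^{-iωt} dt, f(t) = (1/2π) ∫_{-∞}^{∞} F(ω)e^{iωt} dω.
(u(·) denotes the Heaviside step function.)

F[g](ω) = \frac{\omega \left(\omega - 24 i\right)}{\omega^{2} - 24 i \omega - 144}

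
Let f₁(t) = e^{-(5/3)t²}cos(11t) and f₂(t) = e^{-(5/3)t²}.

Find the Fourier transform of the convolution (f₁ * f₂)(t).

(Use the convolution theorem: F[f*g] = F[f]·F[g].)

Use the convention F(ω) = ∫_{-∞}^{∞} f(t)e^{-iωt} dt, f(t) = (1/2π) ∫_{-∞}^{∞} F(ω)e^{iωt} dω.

F[f₁*f₂](ω) = \frac{3 \pi \left(e^{\frac{33 \omega}{5}} + 1\right) e^{- \frac{3 \omega^{2}}{10} - \frac{33 \omega}{10} - \frac{363}{20}}}{10}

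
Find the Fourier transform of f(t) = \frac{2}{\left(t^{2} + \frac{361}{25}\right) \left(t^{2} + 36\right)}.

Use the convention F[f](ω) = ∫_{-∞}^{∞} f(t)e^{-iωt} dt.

F(ω) = - \frac{25 \pi e^{- 6 \left|{\omega}\right|}}{1617} + \frac{250 \pi e^{- \frac{19 \left|{\omega}\right|}{5}}}{10241}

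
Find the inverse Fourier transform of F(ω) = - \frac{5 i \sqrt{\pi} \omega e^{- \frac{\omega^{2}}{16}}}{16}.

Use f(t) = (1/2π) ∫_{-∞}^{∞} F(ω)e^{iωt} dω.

f(t) = 5 t e^{- 4 t^{2}}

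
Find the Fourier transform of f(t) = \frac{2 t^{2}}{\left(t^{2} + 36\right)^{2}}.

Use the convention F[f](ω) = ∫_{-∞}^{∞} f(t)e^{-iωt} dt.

F(ω) = \frac{\pi \left(1 - 6 \left|{\omega}\right|\right) e^{- 6 \left|{\omega}\right|}}{6}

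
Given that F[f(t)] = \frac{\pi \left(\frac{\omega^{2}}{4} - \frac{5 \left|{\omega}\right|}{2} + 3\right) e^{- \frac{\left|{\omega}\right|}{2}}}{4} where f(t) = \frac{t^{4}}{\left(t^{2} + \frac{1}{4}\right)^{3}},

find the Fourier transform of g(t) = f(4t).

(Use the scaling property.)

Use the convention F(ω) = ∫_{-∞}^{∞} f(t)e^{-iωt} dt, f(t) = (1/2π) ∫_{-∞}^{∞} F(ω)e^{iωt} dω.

F[g](ω) = \frac{\pi \left(\omega^{2} - 40 \left|{\omega}\right| + 192\right) e^{- \frac{\left|{\omega}\right|}{8}}}{1024}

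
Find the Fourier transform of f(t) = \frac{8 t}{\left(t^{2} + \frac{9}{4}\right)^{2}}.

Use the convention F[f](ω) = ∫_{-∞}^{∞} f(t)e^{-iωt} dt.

F(ω) = - \frac{8 i \pi \omega e^{- \frac{3 \left|{\omega}\right|}{2}}}{3}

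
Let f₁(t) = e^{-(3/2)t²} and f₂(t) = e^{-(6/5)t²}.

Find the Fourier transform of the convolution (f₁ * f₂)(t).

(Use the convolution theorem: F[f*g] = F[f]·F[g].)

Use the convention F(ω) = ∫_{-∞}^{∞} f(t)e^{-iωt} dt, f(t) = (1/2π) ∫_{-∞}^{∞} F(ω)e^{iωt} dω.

F[f₁*f₂](ω) = \frac{\sqrt{5} \pi e^{- \frac{3 \omega^{2}}{8}}}{3}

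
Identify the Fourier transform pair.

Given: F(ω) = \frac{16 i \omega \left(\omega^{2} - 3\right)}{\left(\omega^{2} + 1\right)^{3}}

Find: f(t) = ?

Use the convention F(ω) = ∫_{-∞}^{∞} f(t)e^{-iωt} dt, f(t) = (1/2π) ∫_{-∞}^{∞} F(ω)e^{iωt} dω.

f(t) = 4 t e^{- \left|{t}\right|} \left|{t}\right|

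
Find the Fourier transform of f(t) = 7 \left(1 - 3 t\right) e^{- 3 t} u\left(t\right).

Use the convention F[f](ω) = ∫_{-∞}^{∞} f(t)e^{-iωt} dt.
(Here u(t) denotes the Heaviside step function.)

F(ω) = \frac{7 i \omega}{- \omega^{2} + 6 i \omega + 9}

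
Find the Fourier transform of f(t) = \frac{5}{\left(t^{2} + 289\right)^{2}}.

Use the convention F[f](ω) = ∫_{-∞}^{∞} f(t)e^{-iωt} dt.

F(ω) = \frac{5 \pi \left(17 \left|{\omega}\right| + 1\right) e^{- 17 \left|{\omega}\right|}}{9826}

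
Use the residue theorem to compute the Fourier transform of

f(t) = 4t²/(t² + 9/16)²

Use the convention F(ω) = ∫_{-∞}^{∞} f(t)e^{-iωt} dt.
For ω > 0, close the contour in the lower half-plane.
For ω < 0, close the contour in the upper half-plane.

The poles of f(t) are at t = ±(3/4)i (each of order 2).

Let g(z) = f(z)e^{-iωz}; for large |z| the factor e^{-iωz} decays in the lower half-plane when ω > 0 and in the upper half-plane when ω < 0.

Case ω > 0 (lower half-plane, clockwise contour ⇒ F(ω) = -2πi·ΣRes):
  Res_{z = - \frac{3 i}{4}} g(z) = i \left(\frac{4}{3} - \omega\right) e^{- \frac{3 \omega}{4}} (pole of order 2)
  F(ω) = -2πi·ΣRes = \frac{2 \pi \left(4 - 3 \omega\right) e^{- \frac{3 \omega}{4}}}{3}

Case ω < 0 (upper half-plane, counterclockwise contour ⇒ F(ω) = +2πi·ΣRes):
  Res_{z = \frac{3 i}{4}} g(z) = i \left(- \omega - \frac{4}{3}\right) e^{\frac{3 \omega}{4}} (pole of order 2)
  F(ω) = 2πi·ΣRes = \frac{2 \pi \left(3 \omega + 4\right) e^{\frac{3 \omega}{4}}}{3}

Both cases combine into a single formula in |ω|:

F(ω) = \frac{2 \pi \left(4 - 3 \left|{\omega}\right|\right) e^{- \frac{3 \left|{\omega}\right|}{4}}}{3}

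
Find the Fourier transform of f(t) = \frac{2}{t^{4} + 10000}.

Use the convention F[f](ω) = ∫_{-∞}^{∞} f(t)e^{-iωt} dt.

F(ω) = \frac{\pi e^{- 5 \sqrt{2} \left|{\omega}\right|} \sin{\left(5 \sqrt{2} \left|{\omega}\right| + \frac{\pi}{4} \right)}}{500}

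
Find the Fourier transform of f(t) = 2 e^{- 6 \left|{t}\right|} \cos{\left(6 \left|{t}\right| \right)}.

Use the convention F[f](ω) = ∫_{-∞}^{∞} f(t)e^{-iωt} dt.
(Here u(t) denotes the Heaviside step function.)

F(ω) = \frac{24 \left(\omega^{2} + 72\right)}{\omega^{4} + 5184}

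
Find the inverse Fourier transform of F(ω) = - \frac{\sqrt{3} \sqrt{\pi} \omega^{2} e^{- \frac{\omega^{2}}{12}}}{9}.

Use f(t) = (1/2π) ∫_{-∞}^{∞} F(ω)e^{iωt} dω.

f(t) = \left(12 t^{2} - 2\right) e^{- 3 t^{2}}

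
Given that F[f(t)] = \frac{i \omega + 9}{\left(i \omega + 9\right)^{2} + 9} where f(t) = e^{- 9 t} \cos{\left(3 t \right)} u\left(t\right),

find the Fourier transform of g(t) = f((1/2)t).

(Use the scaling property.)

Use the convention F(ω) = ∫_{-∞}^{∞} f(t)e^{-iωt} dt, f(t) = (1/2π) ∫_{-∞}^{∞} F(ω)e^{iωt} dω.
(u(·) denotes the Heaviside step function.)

F[g](ω) = \frac{2 \left(2 i \omega + 9\right)}{\left(2 i \omega + 9\right)^{2} + 9}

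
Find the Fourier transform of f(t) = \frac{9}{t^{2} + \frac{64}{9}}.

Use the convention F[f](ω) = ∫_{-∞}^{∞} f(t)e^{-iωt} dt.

F(ω) = \frac{27 \pi e^{- \frac{8 \left|{\omega}\right|}{3}}}{8}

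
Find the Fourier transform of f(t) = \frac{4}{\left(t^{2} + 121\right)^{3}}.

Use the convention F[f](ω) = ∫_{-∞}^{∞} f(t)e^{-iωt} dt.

F(ω) = \frac{\pi \left(121 \omega^{2} + 33 \left|{\omega}\right| + 3\right) e^{- 11 \left|{\omega}\right|}}{322102}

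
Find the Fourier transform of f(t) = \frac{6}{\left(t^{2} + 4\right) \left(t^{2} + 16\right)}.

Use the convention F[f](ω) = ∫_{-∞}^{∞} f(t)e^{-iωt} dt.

F(ω) = \frac{\pi \left(2 e^{2 \left|{\omega}\right|} - 1\right) e^{- 4 \left|{\omega}\right|}}{8}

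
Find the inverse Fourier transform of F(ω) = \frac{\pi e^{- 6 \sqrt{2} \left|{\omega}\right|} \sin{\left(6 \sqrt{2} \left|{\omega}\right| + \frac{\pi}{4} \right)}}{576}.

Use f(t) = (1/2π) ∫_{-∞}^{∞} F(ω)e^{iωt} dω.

f(t) = \frac{3}{t^{4} + 20736}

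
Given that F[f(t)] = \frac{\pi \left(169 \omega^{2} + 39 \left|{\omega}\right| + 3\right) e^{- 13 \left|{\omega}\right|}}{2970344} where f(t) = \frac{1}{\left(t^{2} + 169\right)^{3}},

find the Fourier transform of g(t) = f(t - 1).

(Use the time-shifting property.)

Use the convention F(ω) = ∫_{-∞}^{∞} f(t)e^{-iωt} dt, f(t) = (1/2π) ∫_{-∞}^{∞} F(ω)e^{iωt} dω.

F[g](ω) = \frac{\pi \left(169 \omega^{2} + 39 \left|{\omega}\right| + 3\right) e^{- i \omega - 13 \left|{\omega}\right|}}{2970344}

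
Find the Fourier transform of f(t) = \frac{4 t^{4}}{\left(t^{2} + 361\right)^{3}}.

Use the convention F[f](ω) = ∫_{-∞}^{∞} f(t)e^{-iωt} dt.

F(ω) = \frac{\pi \left(361 \omega^{2} - 95 \left|{\omega}\right| + 3\right) e^{- 19 \left|{\omega}\right|}}{38}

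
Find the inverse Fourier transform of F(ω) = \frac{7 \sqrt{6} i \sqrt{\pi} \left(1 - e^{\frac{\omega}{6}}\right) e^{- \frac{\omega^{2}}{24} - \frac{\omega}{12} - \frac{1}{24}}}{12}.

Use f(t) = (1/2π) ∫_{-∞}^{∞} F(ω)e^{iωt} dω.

f(t) = 7 e^{- 6 t^{2}} \sin{\left(t \right)}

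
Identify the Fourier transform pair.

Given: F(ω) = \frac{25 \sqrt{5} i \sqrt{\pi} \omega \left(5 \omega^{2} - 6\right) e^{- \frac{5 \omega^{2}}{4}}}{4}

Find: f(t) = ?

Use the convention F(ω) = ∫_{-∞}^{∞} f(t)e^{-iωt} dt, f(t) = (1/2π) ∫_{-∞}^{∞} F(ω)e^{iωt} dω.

f(t) = 2 t^{3} e^{- \frac{t^{2}}{5}}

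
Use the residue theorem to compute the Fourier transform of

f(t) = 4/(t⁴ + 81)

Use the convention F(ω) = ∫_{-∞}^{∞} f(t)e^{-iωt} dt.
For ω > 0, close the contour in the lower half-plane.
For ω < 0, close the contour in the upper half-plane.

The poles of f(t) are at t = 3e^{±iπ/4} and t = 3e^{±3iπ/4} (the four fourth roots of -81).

Let g(z) = f(z)e^{-iωz}; for large |z| the factor e^{-iωz} decays in the lower half-plane when ω > 0 and in the upper half-plane when ω < 0.

Case ω > 0 (lower half-plane, clockwise contour ⇒ F(ω) = -2πi·ΣRes):
  Res_{z = - \frac{3 \sqrt{2}}{2} - \frac{3 \sqrt{2} i}{2}} g(z) = \frac{\sqrt{2} i \left(1 - i\right) e^{\frac{3 \sqrt{2} \omega \left(-1 + i\right)}{2}}}{54}
  Res_{z = \frac{3 \sqrt{2}}{2} - \frac{3 \sqrt{2} i}{2}} g(z) = \frac{\sqrt{2} i \left(1 + i\right) e^{- \frac{3 \sqrt{2} \omega \left(1 + i\right)}{2}}}{54}
  F(ω) = -2πi·ΣRes = \frac{\sqrt{2} \pi \left(\left(1 - i\right) e^{3 \sqrt{2} i \omega} + 1 + i\right) e^{- \frac{3 \sqrt{2} \omega \left(1 + i\right)}{2}}}{27} = \frac{4 \pi e^{- \frac{3 \sqrt{2} \omega}{2}} \sin{\left(\frac{3 \sqrt{2} \omega}{2} + \frac{\pi}{4} \right)}}{27}

Case ω < 0 (upper half-plane, counterclockwise contour ⇒ F(ω) = +2πi·ΣRes):
  Res_{z = \frac{3 \sqrt{2}}{2} + \frac{3 \sqrt{2} i}{2}} g(z) = \frac{\sqrt{2} i \left(-1 + i\right) e^{\frac{3 \sqrt{2} \omega \left(1 - i\right)}{2}}}{54}
  Res_{z = - \frac{3 \sqrt{2}}{2} + \frac{3 \sqrt{2} i}{2}} g(z) = \frac{\sqrt{2} \left(1 - i\right) e^{\frac{3 \sqrt{2} \omega \left(1 + i\right)}{2}}}{54}
  F(ω) = 2πi·ΣRes = - \frac{\sqrt{2} i \pi \left(i \left(1 - i\right) e^{\frac{3 \sqrt{2} \omega \left(1 - i\right)}{2}} - \left(1 - i\right) e^{\frac{3 \sqrt{2} \omega \left(1 + i\right)}{2}}\right)}{27} = \frac{4 \pi e^{\frac{3 \sqrt{2} \omega}{2}} \cos{\left(\frac{3 \sqrt{2} \omega}{2} + \frac{\pi}{4} \right)}}{27}

Both cases combine into a single formula in |ω|:

F(ω) = \frac{4 \pi e^{- \frac{3 \sqrt{2} \left|{\omega}\right|}{2}} \sin{\left(\frac{3 \sqrt{2} \left|{\omega}\right|}{2} + \frac{\pi}{4} \right)}}{27}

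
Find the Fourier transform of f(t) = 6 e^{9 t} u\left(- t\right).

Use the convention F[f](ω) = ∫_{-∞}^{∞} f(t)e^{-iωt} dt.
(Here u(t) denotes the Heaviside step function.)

F(ω) = - \frac{6}{i \omega - 9}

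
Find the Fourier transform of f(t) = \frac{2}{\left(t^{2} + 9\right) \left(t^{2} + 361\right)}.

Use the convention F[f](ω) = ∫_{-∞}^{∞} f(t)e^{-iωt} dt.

F(ω) = \frac{\pi \left(19 e^{16 \left|{\omega}\right|} - 3\right) e^{- 19 \left|{\omega}\right|}}{10032}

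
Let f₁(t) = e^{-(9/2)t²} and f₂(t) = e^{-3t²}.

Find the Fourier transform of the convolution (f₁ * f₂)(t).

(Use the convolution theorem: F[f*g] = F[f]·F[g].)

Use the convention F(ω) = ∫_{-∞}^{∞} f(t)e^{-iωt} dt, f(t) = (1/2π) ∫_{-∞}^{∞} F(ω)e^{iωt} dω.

F[f₁*f₂](ω) = \frac{\sqrt{6} \pi e^{- \frac{5 \omega^{2}}{36}}}{9}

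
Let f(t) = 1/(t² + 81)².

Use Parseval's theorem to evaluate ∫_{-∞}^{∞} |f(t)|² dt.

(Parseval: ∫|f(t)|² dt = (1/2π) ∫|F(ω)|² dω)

∫|f(t)|² dt = \frac{5 \pi}{76527504}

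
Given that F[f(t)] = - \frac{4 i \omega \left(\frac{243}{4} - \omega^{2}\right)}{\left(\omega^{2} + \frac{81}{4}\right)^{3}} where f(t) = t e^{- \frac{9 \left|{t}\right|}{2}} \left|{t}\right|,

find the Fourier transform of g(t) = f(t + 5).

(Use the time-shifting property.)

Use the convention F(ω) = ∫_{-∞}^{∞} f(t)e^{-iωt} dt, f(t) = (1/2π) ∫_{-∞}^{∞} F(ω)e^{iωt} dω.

F[g](ω) = \frac{64 i \omega \left(4 \omega^{2} - 243\right) e^{5 i \omega}}{\left(4 \omega^{2} + 81\right)^{3}}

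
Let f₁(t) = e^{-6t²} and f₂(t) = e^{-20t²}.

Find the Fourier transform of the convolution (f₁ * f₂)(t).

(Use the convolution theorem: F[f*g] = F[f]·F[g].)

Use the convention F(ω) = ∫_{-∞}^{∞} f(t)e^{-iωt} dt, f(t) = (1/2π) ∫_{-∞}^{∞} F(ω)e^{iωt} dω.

F[f₁*f₂](ω) = \frac{\sqrt{30} \pi e^{- \frac{13 \omega^{2}}{240}}}{60}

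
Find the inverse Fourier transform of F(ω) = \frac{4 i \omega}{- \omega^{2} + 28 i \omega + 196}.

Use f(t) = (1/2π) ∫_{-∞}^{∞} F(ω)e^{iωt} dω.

f(t) = 4 \left(1 - 14 t\right) e^{- 14 t} u\left(t\right)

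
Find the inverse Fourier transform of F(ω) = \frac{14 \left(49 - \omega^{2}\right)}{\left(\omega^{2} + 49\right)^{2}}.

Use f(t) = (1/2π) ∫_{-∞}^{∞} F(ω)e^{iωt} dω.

f(t) = 7 e^{- 7 \left|{t}\right|} \left|{t}\right|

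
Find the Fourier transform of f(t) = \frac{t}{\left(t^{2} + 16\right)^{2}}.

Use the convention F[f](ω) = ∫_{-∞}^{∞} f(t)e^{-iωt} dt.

F(ω) = - \frac{i \pi \omega e^{- 4 \left|{\omega}\right|}}{8}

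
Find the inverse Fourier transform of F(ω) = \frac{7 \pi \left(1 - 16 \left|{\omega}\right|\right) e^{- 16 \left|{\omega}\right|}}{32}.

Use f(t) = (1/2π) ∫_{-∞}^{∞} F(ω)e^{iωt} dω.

f(t) = \frac{7 t^{2}}{\left(t^{2} + 256\right)^{2}}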